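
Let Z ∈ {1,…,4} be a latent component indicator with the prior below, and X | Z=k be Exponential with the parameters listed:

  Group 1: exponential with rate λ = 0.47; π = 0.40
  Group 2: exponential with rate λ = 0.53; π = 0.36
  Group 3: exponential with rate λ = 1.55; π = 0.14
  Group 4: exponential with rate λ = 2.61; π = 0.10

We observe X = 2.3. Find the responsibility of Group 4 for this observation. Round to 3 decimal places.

0.005

By Bayes' theorem, P(k | x) = π_k f_k(x) / Σ_j π_j f_j(x).
Component likelihoods at x = 2.3:
  f_1 = 0.15945
  f_2 = 0.156629
  f_3 = 0.0438603
  f_4 = 0.00645016
Weight by the priors:
  π_1·f_1 = 0.40 × 0.15945 = 0.0637801
  π_2·f_2 = 0.36 × 0.156629 = 0.0563863
  π_3·f_3 = 0.14 × 0.0438603 = 0.00614045
  π_4·f_4 = 0.10 × 0.00645016 = 0.000645016
Marginal: 0.0637801 + 0.0563863 + 0.00614045 + 0.000645016 = 0.126952
P(Group 4 | x) = 0.000645016 / 0.126952 ≈ 0.005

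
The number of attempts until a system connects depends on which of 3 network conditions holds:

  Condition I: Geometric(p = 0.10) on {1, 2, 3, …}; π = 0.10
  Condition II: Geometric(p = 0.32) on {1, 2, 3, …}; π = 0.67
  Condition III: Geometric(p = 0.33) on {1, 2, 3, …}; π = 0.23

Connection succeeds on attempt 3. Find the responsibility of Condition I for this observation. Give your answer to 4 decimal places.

Posterior ∝ prior × likelihood, so P(k | x) ∝ P(Z=k) f_k(x); normalise over all components.
Geometric probabilities:
  L_I = 0.10·(1−0.10)^2 = 0.10·0.81 = 0.081
  L_II = 0.32·(1−0.32)^2 = 0.32·0.4624 = 0.147968
  L_III = 0.33·(1−0.33)^2 = 0.33·0.4489 = 0.148137
Unnormalised posteriors:
  P(Z=I)·L_I = 0.10 × 0.081 = 0.0081
  P(Z=II)·L_II = 0.67 × 0.147968 = 0.0991386
  P(Z=III)·L_III = 0.23 × 0.148137 = 0.0340715
Sum: 0.0081 + 0.0991386 + 0.0340715 = 0.14131
P(Condition I | the observation) ≈ 0.0573

0.0573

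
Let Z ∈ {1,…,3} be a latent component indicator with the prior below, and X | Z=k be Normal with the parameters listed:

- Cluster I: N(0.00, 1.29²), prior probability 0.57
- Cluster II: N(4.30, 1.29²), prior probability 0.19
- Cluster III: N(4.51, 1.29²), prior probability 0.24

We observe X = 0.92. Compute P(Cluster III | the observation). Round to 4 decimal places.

0.0110

Posterior ∝ prior × likelihood, so P(k | x) ∝ π_k f_k(x); normalise over all components.
Component likelihoods at x = 0.92:
  f_I = (1/(1.29·√(2π)))·exp(−(0.92−0.00)²/(2·1.29²)) = 0.309258·exp(-0.25431) = 0.239814
  f_II = (1/(1.29·√(2π)))·exp(−(0.92−4.30)²/(2·1.29²)) = 0.309258·exp(-3.43261) = 0.00998984
  f_III = (1/(1.29·√(2π)))·exp(−(0.92−4.51)²/(2·1.29²)) = 0.309258·exp(-3.87239) = 0.00643519
Weight by the priors:
  π_I·f_I = 0.57 × 0.239814 = 0.136694
  π_II·f_II = 0.19 × 0.00998984 = 0.00189807
  π_III·f_III = 0.24 × 0.00643519 = 0.00154445
Normaliser: 0.136694 + 0.00189807 + 0.00154445 = 0.140136
P(Cluster III | 0.92) = 0.00154445 / 0.140136 ≈ 0.0110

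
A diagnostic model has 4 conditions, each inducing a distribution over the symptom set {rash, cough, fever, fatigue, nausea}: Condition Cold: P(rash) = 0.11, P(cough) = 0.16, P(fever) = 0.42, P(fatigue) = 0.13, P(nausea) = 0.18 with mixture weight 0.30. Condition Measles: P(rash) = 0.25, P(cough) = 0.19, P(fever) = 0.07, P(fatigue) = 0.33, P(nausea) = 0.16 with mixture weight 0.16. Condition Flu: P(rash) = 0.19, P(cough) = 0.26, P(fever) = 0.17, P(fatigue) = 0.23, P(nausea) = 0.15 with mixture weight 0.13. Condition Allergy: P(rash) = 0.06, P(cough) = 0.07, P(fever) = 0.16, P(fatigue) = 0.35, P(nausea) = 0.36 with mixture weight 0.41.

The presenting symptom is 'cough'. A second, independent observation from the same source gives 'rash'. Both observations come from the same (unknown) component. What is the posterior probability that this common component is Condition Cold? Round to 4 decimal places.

Apply Bayes' rule: the posterior for each component is proportional to its prior times its likelihood at x.
Since both observations come from the same component, the likelihood for component k is f_k(x₁)·f_k(x₂).
  p_Cold = [0.16] × [0.11] = 0.0176
  p_Measles = [0.19] × [0.25] = 0.0475
  p_Flu = [0.26] × [0.19] = 0.0494
  p_Allergy = [0.07] × [0.06] = 0.0042
Multiply by the mixture weights:
  π_Cold·p_Cold = 0.30 × 0.0176 = 0.00528
  π_Measles·p_Measles = 0.16 × 0.0475 = 0.0076
  π_Flu·p_Flu = 0.13 × 0.0494 = 0.006422
  π_Allergy·p_Allergy = 0.41 × 0.0042 = 0.001722
Normaliser: 0.00528 + 0.0076 + 0.006422 + 0.001722 = 0.021024
P(Condition Cold | x) ≈ 0.2511

0.2511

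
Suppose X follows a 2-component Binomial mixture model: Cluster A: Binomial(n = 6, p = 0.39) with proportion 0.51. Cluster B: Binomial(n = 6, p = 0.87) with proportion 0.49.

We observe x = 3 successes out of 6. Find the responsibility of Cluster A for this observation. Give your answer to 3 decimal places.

0.906

Posterior ∝ prior × likelihood, so P(k | x) ∝ P(Z=k) f_k(x); normalise over all components.
Component likelihoods at x = 3 successes out of 6:
  p_A = C(6,3)·0.39^3·0.61^3 = 20·0.059319·0.226981 = 0.269286
  p_B = C(6,3)·0.87^3·0.13^3 = 20·0.658503·0.002197 = 0.0289346
Prior × likelihood for each component:
  P(Z=A)·p_A = 0.51 × 0.269286 = 0.137336
  P(Z=B)·p_B = 0.49 × 0.0289346 = 0.014178
Sum: 0.137336 + 0.014178 = 0.151514
So the posterior for Cluster A is 0.137336 / 0.151514 ≈ 0.906.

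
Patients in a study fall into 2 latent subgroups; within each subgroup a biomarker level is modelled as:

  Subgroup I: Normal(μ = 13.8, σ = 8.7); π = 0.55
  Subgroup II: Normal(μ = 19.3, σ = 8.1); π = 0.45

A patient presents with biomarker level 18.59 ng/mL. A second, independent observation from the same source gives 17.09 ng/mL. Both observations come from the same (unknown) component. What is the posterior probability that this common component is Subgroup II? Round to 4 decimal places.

0.5310

By Bayes' theorem, P(k | x) = π_k f_k(x) / Σ_j π_j f_j(x).
Since both observations come from the same component, the likelihood for component k is f_k(x₁)·f_k(x₂).
  L_I = [0.0394064] × [0.0426911] = 0.0016823
  L_II = [0.0490633] × [0.0474526] = 0.00232818
Weight by the priors:
  π_I·L_I = 0.55 × 0.0016823 = 0.000925266
  π_II·L_II = 0.45 × 0.00232818 = 0.00104768
Marginal: 0.000925266 + 0.00104768 = 0.00197295
P(Subgroup II | x₁,x₂) = 0.00104768 / 0.00197295 ≈ 0.5310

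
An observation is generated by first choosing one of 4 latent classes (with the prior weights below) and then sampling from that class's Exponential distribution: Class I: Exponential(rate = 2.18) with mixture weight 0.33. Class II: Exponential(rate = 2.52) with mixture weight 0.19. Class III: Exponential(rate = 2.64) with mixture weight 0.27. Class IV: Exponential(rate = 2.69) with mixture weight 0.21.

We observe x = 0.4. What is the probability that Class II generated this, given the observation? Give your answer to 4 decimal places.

Posterior ∝ prior × likelihood, so P(k | x) ∝ π_k f_k(x); normalise over all components.
Exponential densities:
  L_I = 2.18·e^(−2.18·0.4) = 2.18·e^(−0.8720) = 0.91149
  L_II = 2.52·e^(−2.52·0.4) = 2.52·e^(−1.0080) = 0.919669
  L_III = 2.64·e^(−2.64·0.4) = 2.64·e^(−1.0560) = 0.918309
  L_IV = 2.69·e^(−2.69·0.4) = 2.69·e^(−1.0760) = 0.917173
Weight by the priors:
  π_I·L_I = 0.33 × 0.91149 = 0.300792
  π_II·L_II = 0.19 × 0.919669 = 0.174737
  π_III·L_III = 0.27 × 0.918309 = 0.247943
  π_IV·L_IV = 0.21 × 0.917173 = 0.192606
Evidence: 0.300792 + 0.174737 + 0.247943 + 0.192606 = 0.916079
So the posterior for Class II is 0.174737 / 0.916079 ≈ 0.1907.

0.1907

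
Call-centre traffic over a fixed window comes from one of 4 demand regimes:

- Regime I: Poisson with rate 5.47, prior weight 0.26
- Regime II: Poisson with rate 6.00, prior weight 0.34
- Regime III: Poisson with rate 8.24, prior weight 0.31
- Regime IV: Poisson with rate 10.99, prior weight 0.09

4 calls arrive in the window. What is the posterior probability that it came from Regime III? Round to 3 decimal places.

By Bayes' theorem, P(k | x) = π_k f_k(x) / Σ_j π_j f_j(x).
Component likelihoods at x = 4 calls:
  p_I = 0.15709
  p_II = 0.133853
  p_III = 0.0506887
  p_IV = 0.0102538
Prior × likelihood for each component:
  π_I·p_I = 0.26 × 0.15709 = 0.0408433
  π_II·p_II = 0.34 × 0.133853 = 0.0455099
  π_III·p_III = 0.31 × 0.0506887 = 0.0157135
  π_IV·p_IV = 0.09 × 0.0102538 = 0.000922838
Sum: 0.0408433 + 0.0455099 + 0.0157135 + 0.000922838 = 0.10299
Responsibility of Regime III: 0.0157135 / 0.10299 ≈ 0.153

0.153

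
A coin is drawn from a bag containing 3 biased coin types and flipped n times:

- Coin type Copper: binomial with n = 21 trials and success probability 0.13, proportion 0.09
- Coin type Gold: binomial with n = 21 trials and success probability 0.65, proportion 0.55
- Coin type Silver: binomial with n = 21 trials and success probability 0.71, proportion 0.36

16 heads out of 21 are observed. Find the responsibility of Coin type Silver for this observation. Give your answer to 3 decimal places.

Posterior ∝ prior × likelihood, so P(k | x) ∝ P(Z=k) f_k(x); normalise over all components.
Binomial probabilities:
  f_Copper = C(21,16)·0.13^16·0.87^5 = 20349·6.65417e-15·0.498421 = 6.7489e-11
  f_Gold = C(21,16)·0.65^16·0.35^5 = 20349·0.00101535·0.00525219 = 0.108517
  f_Silver = C(21,16)·0.71^16·0.29^5 = 20349·0.00416998·0.00205111 = 0.174047
Unnormalised posteriors:
  P(Z=Copper)·f_Copper = 0.09 × 6.7489e-11 = 6.07401e-12
  P(Z=Gold)·f_Gold = 0.55 × 0.108517 = 0.0596842
  P(Z=Silver)·f_Silver = 0.36 × 0.174047 = 0.0626569
Evidence: 6.07401e-12 + 0.0596842 + 0.0626569 = 0.122341
So the posterior for Coin type Silver is 0.0626569 / 0.122341 ≈ 0.512.

0.512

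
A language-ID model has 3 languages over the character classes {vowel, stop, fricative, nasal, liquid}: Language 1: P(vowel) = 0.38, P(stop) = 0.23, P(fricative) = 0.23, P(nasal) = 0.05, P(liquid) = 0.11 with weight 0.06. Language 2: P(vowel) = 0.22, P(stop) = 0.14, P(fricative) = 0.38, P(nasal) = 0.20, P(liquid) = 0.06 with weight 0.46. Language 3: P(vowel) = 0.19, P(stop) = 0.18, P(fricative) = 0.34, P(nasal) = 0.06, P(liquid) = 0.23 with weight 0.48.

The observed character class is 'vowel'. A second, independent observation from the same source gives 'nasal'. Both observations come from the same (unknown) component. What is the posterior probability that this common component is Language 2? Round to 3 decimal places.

0.754

The responsibility of component k is π_k f_k(x) divided by Σ_j π_j f_j(x).
Since both observations come from the same component, the likelihood for component k is f_k(x₁)·f_k(x₂).
  L_1 = [0.38] × [0.05] = 0.019
  L_2 = [0.22] × [0.2] = 0.044
  L_3 = [0.19] × [0.06] = 0.0114
Weight by the priors:
  π_1·L_1 = 0.06 × 0.019 = 0.00114
  π_2·L_2 = 0.46 × 0.044 = 0.02024
  π_3·L_3 = 0.48 × 0.0114 = 0.005472
Normaliser: 0.00114 + 0.02024 + 0.005472 = 0.026852
P(Language 2 | x) ≈ 0.754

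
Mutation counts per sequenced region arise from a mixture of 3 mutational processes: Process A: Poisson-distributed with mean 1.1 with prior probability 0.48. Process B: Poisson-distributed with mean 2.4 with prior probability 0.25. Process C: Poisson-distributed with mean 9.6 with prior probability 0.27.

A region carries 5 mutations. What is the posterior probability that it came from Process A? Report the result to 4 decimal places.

0.0724

By Bayes' theorem, P(k | x) = P(Z=k) f_k(x) / Σ_j P(Z=j) f_j(x).
Evaluate each component's likelihood at the observed value:
  L_A = e^(−1.1)·1.1^5/5! = 0.00446744
  L_B = e^(−2.4)·2.4^5/5! = 0.0601961
  L_C = e^(−9.6)·9.6^5/5! = 0.0460201
Prior × likelihood for each component:
  P(Z=A)·L_A = 0.48 × 0.00446744 = 0.00214437
  P(Z=B)·L_B = 0.25 × 0.0601961 = 0.015049
  P(Z=C)·L_C = 0.27 × 0.0460201 = 0.0124254
Sum: 0.00214437 + 0.015049 + 0.0124254 = 0.0296188
Responsibility of Process A: 0.00214437 / 0.0296188 ≈ 0.0724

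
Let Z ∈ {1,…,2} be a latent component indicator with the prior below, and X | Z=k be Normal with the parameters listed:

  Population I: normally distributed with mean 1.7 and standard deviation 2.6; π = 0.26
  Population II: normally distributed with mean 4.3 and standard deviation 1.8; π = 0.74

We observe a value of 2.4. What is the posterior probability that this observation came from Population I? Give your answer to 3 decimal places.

0.291

Posterior ∝ prior × likelihood, so P(k | x) ∝ π_k f_k(x); normalise over all components.
Component likelihoods at x = 2.4:
  p_I = (1/(2.6·√(2π)))·exp(−(2.4−1.7)²/(2·2.6²)) = 0.153439·exp(-0.03624) = 0.147978
  p_II = (1/(1.8·√(2π)))·exp(−(2.4−4.3)²/(2·1.8²)) = 0.221635·exp(-0.55710) = 0.126968
Prior × likelihood for each component:
  π_I·p_I = 0.26 × 0.147978 = 0.0384742
  π_II·p_II = 0.74 × 0.126968 = 0.093956
Evidence: 0.0384742 + 0.093956 = 0.13243
P(Population I | data) = 0.0384742 / 0.13243 ≈ 0.291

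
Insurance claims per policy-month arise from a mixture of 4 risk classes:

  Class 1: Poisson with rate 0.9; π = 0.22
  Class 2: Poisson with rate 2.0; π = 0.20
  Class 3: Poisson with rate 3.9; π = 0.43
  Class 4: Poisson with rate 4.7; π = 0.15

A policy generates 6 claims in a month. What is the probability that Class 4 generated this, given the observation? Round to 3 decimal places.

0.312

The responsibility of component k is π_k f_k(x) divided by Σ_j π_j f_j(x).
Poisson probabilities:
  f_1 = e^(−0.9)·0.9^6/6! = 0.000300094
  f_2 = e^(−2.0)·2.0^6/6! = 0.0120298
  f_3 = e^(−3.9)·3.9^6/6! = 0.0989251
  f_4 = e^(−4.7)·4.7^6/6! = 0.136167
Weight by the priors:
  π_1·f_1 = 0.22 × 0.000300094 = 6.60207e-05
  π_2·f_2 = 0.20 × 0.0120298 = 0.00240596
  π_3·f_3 = 0.43 × 0.0989251 = 0.0425378
  π_4·f_4 = 0.15 × 0.136167 = 0.020425
Denominator: 6.60207e-05 + 0.00240596 + 0.0425378 + 0.020425 = 0.0654348
Responsibility of Class 4: 0.020425 / 0.0654348 ≈ 0.312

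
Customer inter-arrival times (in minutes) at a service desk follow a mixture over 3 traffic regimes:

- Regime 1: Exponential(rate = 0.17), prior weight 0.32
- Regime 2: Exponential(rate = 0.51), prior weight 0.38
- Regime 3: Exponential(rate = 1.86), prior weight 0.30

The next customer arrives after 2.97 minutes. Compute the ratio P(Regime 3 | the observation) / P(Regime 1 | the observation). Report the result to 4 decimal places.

Since P(k|x) ∝ P(Z=k) f_k(x), the posterior odds are P(Z=i) f_i(x) / (P(Z=j) f_j(x)).
Evaluate each component's likelihood at the observed value:
  f_1 = 0.102606
  f_2 = 0.112136
  f_3 = 0.00741965
0.00222589 / 0.032834 ≈ 0.0678

0.0678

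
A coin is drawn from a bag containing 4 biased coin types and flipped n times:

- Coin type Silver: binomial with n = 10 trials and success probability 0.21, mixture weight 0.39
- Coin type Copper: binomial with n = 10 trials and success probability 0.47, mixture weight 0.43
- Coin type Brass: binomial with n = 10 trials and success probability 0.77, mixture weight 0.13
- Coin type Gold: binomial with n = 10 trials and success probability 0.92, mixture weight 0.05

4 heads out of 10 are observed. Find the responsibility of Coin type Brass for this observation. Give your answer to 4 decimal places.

0.0103

Posterior ∝ prior × likelihood, so P(k | x) ∝ π_k f_k(x); normalise over all components.
Binomial probabilities:
  p_Silver = 0.0992794
  p_Copper = 0.227126
  p_Brass = 0.0109282
  p_Gold = 3.94376e-05
Weight by the priors:
  π_Silver·p_Silver = 0.39 × 0.0992794 = 0.038719
  π_Copper·p_Copper = 0.43 × 0.227126 = 0.097664
  π_Brass·p_Brass = 0.13 × 0.0109282 = 0.00142067
  π_Gold·p_Gold = 0.05 × 3.94376e-05 = 1.97188e-06
Sum: 0.038719 + 0.097664 + 0.00142067 + 1.97188e-06 = 0.137806
Responsibility of Coin type Brass: 0.00142067 / 0.137806 ≈ 0.0103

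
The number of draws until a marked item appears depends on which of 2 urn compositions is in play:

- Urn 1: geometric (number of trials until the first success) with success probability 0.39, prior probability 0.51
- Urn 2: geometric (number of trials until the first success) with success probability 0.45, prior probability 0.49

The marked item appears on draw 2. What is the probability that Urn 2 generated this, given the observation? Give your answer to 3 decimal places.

The responsibility of component k is π_k f_k(x) divided by Σ_j π_j f_j(x).
Evaluate each component's likelihood at the observed value:
  f_1 = 0.39·(1−0.39)^1 = 0.39·0.61 = 0.2379
  f_2 = 0.45·(1−0.45)^1 = 0.45·0.55 = 0.2475
Multiply by the mixture weights:
  π_1·f_1 = 0.51 × 0.2379 = 0.121329
  π_2·f_2 = 0.49 × 0.2475 = 0.121275
Normaliser: 0.121329 + 0.121275 = 0.242604
P(Urn 2 | 2) = 0.121275 / 0.242604 ≈ 0.500

0.500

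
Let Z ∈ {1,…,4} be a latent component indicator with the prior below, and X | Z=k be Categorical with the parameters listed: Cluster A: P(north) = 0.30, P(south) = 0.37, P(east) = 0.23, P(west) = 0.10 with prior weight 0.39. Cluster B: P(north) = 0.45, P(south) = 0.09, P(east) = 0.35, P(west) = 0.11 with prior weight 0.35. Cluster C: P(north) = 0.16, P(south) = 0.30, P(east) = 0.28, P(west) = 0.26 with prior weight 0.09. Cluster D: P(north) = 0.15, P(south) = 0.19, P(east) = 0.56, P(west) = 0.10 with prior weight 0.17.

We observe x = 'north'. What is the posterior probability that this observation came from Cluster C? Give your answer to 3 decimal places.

By Bayes' theorem, P(k | x) = π_k f_k(x) / Σ_j π_j f_j(x).
Evaluate each component's likelihood at the observed value:
  p_A = 0.3
  p_B = 0.45
  p_C = 0.16
  p_D = 0.15
Unnormalised posteriors:
  π_A·p_A = 0.39 × 0.3 = 0.117
  π_B·p_B = 0.35 × 0.45 = 0.1575
  π_C·p_C = 0.09 × 0.16 = 0.0144
  π_D·p_D = 0.17 × 0.15 = 0.0255
Normaliser: 0.117 + 0.1575 + 0.0144 + 0.0255 = 0.3144
P(Cluster C | 'north') ≈ 0.046

0.046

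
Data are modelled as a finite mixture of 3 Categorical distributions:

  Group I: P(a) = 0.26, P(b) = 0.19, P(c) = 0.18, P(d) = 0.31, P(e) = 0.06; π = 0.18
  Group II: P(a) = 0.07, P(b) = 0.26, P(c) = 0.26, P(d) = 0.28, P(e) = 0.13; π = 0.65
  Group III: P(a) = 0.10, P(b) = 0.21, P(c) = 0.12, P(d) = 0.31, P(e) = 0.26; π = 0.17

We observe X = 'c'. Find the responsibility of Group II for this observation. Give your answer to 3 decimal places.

Apply Bayes' rule: the posterior for each component is proportional to its prior times its likelihood at x.
Categorical probabilities:
  L_I = P(c | comp) = 0.18
  L_II = P(c | comp) = 0.26
  L_III = P(c | comp) = 0.12
Prior × likelihood for each component:
  w_I·L_I = 0.18 × 0.18 = 0.0324
  w_II·L_II = 0.65 × 0.26 = 0.169
  w_III·L_III = 0.17 × 0.12 = 0.0204
Evidence: 0.0324 + 0.169 + 0.0204 = 0.2218
P(Group II | data) ≈ 0.762

0.762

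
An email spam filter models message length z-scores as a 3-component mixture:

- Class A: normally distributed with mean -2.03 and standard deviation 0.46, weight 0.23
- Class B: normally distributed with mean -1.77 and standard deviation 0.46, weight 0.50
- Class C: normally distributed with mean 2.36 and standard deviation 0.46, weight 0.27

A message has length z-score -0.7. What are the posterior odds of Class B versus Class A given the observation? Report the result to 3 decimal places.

9.497

The posterior odds equal the prior odds times the likelihood ratio: (w_i/w_j)·(f_i(x)/f_j(x)).
Evaluate each component's likelihood at the observed value:
  p_A = 0.0132703
  p_B = 0.0579746
  p_C = 2.13343e-10
Odds = (0.50/0.23) × (0.0579746/0.0132703) = 2.17391 × 4.36876 ≈ 9.497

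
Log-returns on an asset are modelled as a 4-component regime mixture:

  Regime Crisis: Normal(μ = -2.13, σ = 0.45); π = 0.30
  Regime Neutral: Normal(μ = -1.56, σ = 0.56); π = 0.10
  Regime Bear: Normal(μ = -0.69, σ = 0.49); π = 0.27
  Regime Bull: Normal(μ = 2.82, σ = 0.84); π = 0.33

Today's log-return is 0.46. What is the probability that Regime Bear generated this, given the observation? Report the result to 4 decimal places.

Apply Bayes' rule: the posterior for each component is proportional to its prior times its likelihood at x.
Component likelihoods at x = 0.46:
  f_Crisis = 5.6805e-08
  f_Neutral = 0.00106492
  f_Bear = 0.0518371
  f_Bull = 0.00917478
Unnormalised posteriors:
  P(Z=Crisis)·f_Crisis = 0.30 × 5.6805e-08 = 1.70415e-08
  P(Z=Neutral)·f_Neutral = 0.10 × 0.00106492 = 0.000106492
  P(Z=Bear)·f_Bear = 0.27 × 0.0518371 = 0.013996
  P(Z=Bull)·f_Bull = 0.33 × 0.00917478 = 0.00302768
Marginal: 1.70415e-08 + 0.000106492 + 0.013996 + 0.00302768 = 0.0171302
Responsibility of Regime Bear: 0.013996 / 0.0171302 ≈ 0.8170

0.8170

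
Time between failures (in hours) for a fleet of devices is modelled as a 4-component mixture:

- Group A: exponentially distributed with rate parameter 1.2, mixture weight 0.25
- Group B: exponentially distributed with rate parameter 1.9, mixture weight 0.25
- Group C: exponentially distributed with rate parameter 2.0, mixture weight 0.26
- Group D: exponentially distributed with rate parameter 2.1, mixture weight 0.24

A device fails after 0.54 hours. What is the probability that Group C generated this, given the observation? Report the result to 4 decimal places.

Posterior ∝ prior × likelihood, so P(k | x) ∝ w_k f_k(x); normalise over all components.
Evaluate each component's likelihood at the observed value:
  f_A = 1.2·e^(−1.2·0.54) = 1.2·e^(−0.6480) = 0.627709
  f_B = 1.9·e^(−1.9·0.54) = 1.9·e^(−1.0260) = 0.681032
  f_C = 2.0·e^(−2.0·0.54) = 2.0·e^(−1.0800) = 0.679191
  f_D = 2.1·e^(−2.1·0.54) = 2.1·e^(−1.1340) = 0.675662
Weight by the priors:
  w_A·f_A = 0.25 × 0.627709 = 0.156927
  w_B·f_B = 0.25 × 0.681032 = 0.170258
  w_C·f_C = 0.26 × 0.679191 = 0.17659
  w_D·f_D = 0.24 × 0.675662 = 0.162159
Marginal: 0.156927 + 0.170258 + 0.17659 + 0.162159 = 0.665934
P(Group C | 0.54 hours) ≈ 0.2652

0.2652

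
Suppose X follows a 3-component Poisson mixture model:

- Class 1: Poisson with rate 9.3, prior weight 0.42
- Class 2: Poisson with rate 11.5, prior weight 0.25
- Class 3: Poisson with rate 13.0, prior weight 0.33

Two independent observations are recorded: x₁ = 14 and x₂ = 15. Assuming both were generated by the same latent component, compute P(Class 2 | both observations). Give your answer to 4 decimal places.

0.2785

Apply Bayes' rule: the posterior for each component is proportional to its prior times its likelihood at x.
Since both observations come from the same component, the likelihood for component k is f_k(x₁)·f_k(x₂).
  p_1 = [e^(−9.3)·9.3^14/14! = 0.0379677] × [0.02354] = 0.000893758
  p_2 = [e^(−11.5)·11.5^14/14! = 0.0822195] × [0.063035] = 0.0051827
  p_3 = [e^(−13.0)·13.0^14/14! = 0.102087] × [0.0884754] = 0.00903218
Unnormalised posteriors:
  π_1·p_1 = 0.42 × 0.000893758 = 0.000375379
  π_2·p_2 = 0.25 × 0.0051827 = 0.00129568
  π_3·p_3 = 0.33 × 0.00903218 = 0.00298062
Marginal: 0.000375379 + 0.00129568 + 0.00298062 = 0.00465167
P(Class 2 | data) ≈ 0.2785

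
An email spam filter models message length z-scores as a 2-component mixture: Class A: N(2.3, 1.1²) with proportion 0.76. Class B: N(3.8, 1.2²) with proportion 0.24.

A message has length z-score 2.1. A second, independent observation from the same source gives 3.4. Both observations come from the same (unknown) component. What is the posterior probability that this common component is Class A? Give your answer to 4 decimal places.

0.8664

The responsibility of component k is w_k f_k(x) divided by Σ_j w_j f_j(x).
Since both observations come from the same component, the likelihood for component k is f_k(x₁)·f_k(x₂).
  L_A = [(1/(1.1·√(2π)))·exp(−(2.1−2.3)²/(2·1.1²)) = 0.362675·exp(-0.01653) = 0.356729] × [0.219973] = 0.078471
  L_B = [(1/(1.2·√(2π)))·exp(−(2.1−3.8)²/(2·1.2²)) = 0.332452·exp(-1.00347) = 0.121878] × [0.314486] = 0.038329
Multiply by the mixture weights:
  w_A·L_A = 0.76 × 0.078471 = 0.0596379
  w_B·L_B = 0.24 × 0.038329 = 0.00919896
Sum: 0.0596379 + 0.00919896 = 0.0688369
Responsibility of Class A: 0.0596379 / 0.0688369 ≈ 0.8664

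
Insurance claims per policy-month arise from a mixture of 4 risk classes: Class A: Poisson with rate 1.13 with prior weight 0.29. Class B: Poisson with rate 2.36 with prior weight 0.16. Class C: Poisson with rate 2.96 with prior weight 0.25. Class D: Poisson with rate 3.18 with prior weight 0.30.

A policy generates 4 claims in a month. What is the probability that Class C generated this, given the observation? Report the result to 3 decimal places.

0.344

Posterior ∝ prior × likelihood, so P(k | x) ∝ w_k f_k(x); normalise over all components.
Evaluate each component's likelihood at the observed value:
  p_A = 0.0219457
  p_B = 0.12204
  p_C = 0.165746
  p_D = 0.177191
Prior × likelihood for each component:
  w_A·p_A = 0.29 × 0.0219457 = 0.00636426
  w_B·p_B = 0.16 × 0.12204 = 0.0195264
  w_C·p_C = 0.25 × 0.165746 = 0.0414366
  w_D·p_D = 0.30 × 0.177191 = 0.0531572
Normaliser: 0.00636426 + 0.0195264 + 0.0414366 + 0.0531572 = 0.120484
P(Class C | data) ≈ 0.344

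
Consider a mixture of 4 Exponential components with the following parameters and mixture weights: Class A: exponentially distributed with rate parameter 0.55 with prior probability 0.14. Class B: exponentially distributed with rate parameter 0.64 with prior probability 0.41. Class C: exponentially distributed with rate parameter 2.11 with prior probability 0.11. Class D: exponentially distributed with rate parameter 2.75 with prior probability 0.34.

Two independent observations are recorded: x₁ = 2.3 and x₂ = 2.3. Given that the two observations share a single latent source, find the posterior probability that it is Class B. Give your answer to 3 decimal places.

0.722

The responsibility of component k is w_k f_k(x) divided by Σ_j w_j f_j(x).
Since both observations come from the same component, the likelihood for component k is f_k(x₁)·f_k(x₂).
  p_A = [0.155232] × [0.155232] = 0.0240969
  p_B = [0.146858] × [0.146858] = 0.0215674
  p_C = [0.0164684] × [0.0164684] = 0.000271208
  p_D = [0.00492516] × [0.00492516] = 2.42572e-05
Multiply by the mixture weights:
  w_A·p_A = 0.14 × 0.0240969 = 0.00337356
  w_B·p_B = 0.41 × 0.0215674 = 0.00884262
  w_C·p_C = 0.11 × 0.000271208 = 2.98329e-05
  w_D·p_D = 0.34 × 2.42572e-05 = 8.24744e-06
Denominator: 0.00337356 + 0.00884262 + 2.98329e-05 + 8.24744e-06 = 0.0122543
P(Class B | x₁,x₂) = 0.00884262 / 0.0122543 ≈ 0.722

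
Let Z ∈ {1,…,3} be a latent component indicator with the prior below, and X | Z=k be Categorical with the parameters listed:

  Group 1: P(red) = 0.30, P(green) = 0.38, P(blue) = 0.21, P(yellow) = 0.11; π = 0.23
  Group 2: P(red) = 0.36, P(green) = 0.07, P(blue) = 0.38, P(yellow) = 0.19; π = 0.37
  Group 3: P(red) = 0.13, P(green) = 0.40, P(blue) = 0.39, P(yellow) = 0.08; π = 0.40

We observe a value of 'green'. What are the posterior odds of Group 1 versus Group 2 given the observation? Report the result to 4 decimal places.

3.3745

Since P(k|x) ∝ π_k f_k(x), the posterior odds are π_i f_i(x) / (π_j f_j(x)).
Evaluate each component's likelihood at the observed value:
  L_1 = P(green | comp) = 0.38
  L_2 = P(green | comp) = 0.07
  L_3 = P(green | comp) = 0.40
Odds = (0.23/0.37) × (0.38/0.07) = 0.621622 × 5.42857 ≈ 3.3745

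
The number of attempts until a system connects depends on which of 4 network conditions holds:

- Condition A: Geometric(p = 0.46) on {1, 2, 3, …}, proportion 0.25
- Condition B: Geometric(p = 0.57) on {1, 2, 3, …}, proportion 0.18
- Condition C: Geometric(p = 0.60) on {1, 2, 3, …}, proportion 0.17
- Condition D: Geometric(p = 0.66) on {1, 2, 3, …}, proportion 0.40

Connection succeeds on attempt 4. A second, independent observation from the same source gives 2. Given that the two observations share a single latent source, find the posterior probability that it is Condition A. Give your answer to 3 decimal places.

By Bayes' theorem, P(k | x) = π_k f_k(x) / Σ_j π_j f_j(x).
Since both observations come from the same component, the likelihood for component k is f_k(x₁)·f_k(x₂).
  p_A = [0.46·(1−0.46)^3 = 0.46·0.157464 = 0.0724334] × [0.2484] = 0.0179925
  p_B = [0.57·(1−0.57)^3 = 0.57·0.079507 = 0.045319] × [0.2451] = 0.0111077
  p_C = [0.60·(1−0.60)^3 = 0.60·0.064 = 0.0384] × [0.24] = 0.009216
  p_D = [0.66·(1−0.66)^3 = 0.66·0.039304 = 0.0259406] × [0.2244] = 0.00582108
Unnormalised posteriors:
  π_A·p_A = 0.25 × 0.0179925 = 0.00449812
  π_B·p_B = 0.18 × 0.0111077 = 0.00199938
  π_C·p_C = 0.17 × 0.009216 = 0.00156672
  π_D·p_D = 0.40 × 0.00582108 = 0.00232843
Normaliser: 0.00449812 + 0.00199938 + 0.00156672 + 0.00232843 = 0.0103927
P(Condition A | x) ≈ 0.433

0.433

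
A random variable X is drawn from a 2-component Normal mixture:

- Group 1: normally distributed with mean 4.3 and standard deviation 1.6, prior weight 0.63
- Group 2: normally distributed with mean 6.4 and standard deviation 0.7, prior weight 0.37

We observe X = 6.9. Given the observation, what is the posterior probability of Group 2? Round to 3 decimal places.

Posterior ∝ prior × likelihood, so P(k | x) ∝ w_k f_k(x); normalise over all components.
Component likelihoods at x = 6.9:
  p_1 = (1/(1.6·√(2π)))·exp(−(6.9−4.3)²/(2·1.6²)) = 0.249339·exp(-1.32031) = 0.0665864
  p_2 = (1/(0.7·√(2π)))·exp(−(6.9−6.4)²/(2·0.7²)) = 0.569918·exp(-0.25510) = 0.441593
Weight by the priors:
  w_1·p_1 = 0.63 × 0.0665864 = 0.0419494
  w_2·p_2 = 0.37 × 0.441593 = 0.16339
Normaliser: 0.0419494 + 0.16339 = 0.205339
So the posterior for Group 2 is 0.16339 / 0.205339 ≈ 0.796.

0.796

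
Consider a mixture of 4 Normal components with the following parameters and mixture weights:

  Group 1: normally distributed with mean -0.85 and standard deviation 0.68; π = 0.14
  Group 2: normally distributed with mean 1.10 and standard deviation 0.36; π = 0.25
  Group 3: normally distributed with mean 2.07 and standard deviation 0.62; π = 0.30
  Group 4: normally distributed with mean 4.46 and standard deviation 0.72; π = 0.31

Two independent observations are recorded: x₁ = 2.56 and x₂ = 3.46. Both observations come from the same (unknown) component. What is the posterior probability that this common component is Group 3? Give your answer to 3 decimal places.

0.868

By Bayes' theorem, P(k | x) = π_k f_k(x) / Σ_j π_j f_j(x).
Since both observations come from the same component, the likelihood for component k is f_k(x₁)·f_k(x₂).
  f_1 = [(1/(0.68·√(2π)))·exp(−(2.56−-0.85)²/(2·0.68²)) = 0.586680·exp(-12.57364) = 2.03114e-06] × [1.10891e-09] = 2.25235e-15
  f_2 = [(1/(0.36·√(2π)))·exp(−(2.56−1.10)²/(2·0.36²)) = 1.108173·exp(-8.22377) = 0.000297216] × [5.15986e-10] = 1.53359e-13
  f_3 = [(1/(0.62·√(2π)))·exp(−(2.56−2.07)²/(2·0.62²)) = 0.643455·exp(-0.31230) = 0.470854] × [0.0521287] = 0.024545
  f_4 = [(1/(0.72·√(2π)))·exp(−(2.56−4.46)²/(2·0.72²)) = 0.554087·exp(-3.48187) = 0.0170381] × [0.211202] = 0.00359848
Weight by the priors:
  π_1·f_1 = 0.14 × 2.25235e-15 = 3.15329e-16
  π_2·f_2 = 0.25 × 1.53359e-13 = 3.83398e-14
  π_3·f_3 = 0.30 × 0.024545 = 0.0073635
  π_4·f_4 = 0.31 × 0.00359848 = 0.00111553
Evidence: 3.15329e-16 + 3.83398e-14 + 0.0073635 + 0.00111553 = 0.00847903
So the posterior for Group 3 is 0.0073635 / 0.00847903 ≈ 0.868.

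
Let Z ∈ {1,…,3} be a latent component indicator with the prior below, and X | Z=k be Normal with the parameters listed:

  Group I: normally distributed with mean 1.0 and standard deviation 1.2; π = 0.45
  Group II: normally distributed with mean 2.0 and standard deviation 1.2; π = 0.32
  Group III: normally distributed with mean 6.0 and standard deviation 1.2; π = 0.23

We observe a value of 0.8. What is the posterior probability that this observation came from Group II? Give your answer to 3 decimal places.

0.304

By Bayes' theorem, P(k | x) = π_k f_k(x) / Σ_j π_j f_j(x).
Evaluate each component's likelihood at the observed value:
  p_I = (1/(1.2·√(2π)))·exp(−(0.8−1.0)²/(2·1.2²)) = 0.332452·exp(-0.01389) = 0.327866
  p_II = (1/(1.2·√(2π)))·exp(−(0.8−2.0)²/(2·1.2²)) = 0.332452·exp(-0.50000) = 0.201642
  p_III = (1/(1.2·√(2π)))·exp(−(0.8−6.0)²/(2·1.2²)) = 0.332452·exp(-9.38889) = 2.78091e-05
Weight by the priors:
  π_I·p_I = 0.45 × 0.327866 = 0.14754
  π_II·p_II = 0.32 × 0.201642 = 0.0645255
  π_III·p_III = 0.23 × 2.78091e-05 = 6.39608e-06
Normaliser: 0.14754 + 0.0645255 + 6.39608e-06 = 0.212072
P(Group II | data) = 0.0645255 / 0.212072 ≈ 0.304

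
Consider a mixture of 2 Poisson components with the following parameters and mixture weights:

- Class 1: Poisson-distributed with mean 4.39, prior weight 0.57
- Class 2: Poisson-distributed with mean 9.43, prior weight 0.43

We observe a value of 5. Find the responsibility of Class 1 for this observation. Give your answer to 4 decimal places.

Posterior ∝ prior × likelihood, so P(k | x) ∝ P(Z=k) f_k(x); normalise over all components.
Poisson probabilities:
  L_1 = 0.168496
  L_2 = 0.0498862
Unnormalised posteriors:
  P(Z=1)·L_1 = 0.57 × 0.168496 = 0.0960425
  P(Z=2)·L_2 = 0.43 × 0.0498862 = 0.0214511
Normaliser: 0.0960425 + 0.0214511 = 0.117494
So the posterior for Class 1 is 0.0960425 / 0.117494 ≈ 0.8174.

0.8174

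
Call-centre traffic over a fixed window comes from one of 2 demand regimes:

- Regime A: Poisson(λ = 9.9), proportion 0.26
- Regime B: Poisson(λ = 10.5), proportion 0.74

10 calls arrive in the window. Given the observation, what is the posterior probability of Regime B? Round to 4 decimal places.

By Bayes' theorem, P(k | x) = w_k f_k(x) / Σ_j w_j f_j(x).
Evaluate each component's likelihood at the observed value:
  f_A = e^(−9.9)·9.9^10/10! = 0.125047
  f_B = e^(−10.5)·10.5^10/10! = 0.123606
Multiply by the mixture weights:
  w_A·f_A = 0.26 × 0.125047 = 0.0325122
  w_B·f_B = 0.74 × 0.123606 = 0.0914681
Marginal: 0.0325122 + 0.0914681 = 0.12398
Responsibility of Regime B: 0.0914681 / 0.12398 ≈ 0.7378

0.7378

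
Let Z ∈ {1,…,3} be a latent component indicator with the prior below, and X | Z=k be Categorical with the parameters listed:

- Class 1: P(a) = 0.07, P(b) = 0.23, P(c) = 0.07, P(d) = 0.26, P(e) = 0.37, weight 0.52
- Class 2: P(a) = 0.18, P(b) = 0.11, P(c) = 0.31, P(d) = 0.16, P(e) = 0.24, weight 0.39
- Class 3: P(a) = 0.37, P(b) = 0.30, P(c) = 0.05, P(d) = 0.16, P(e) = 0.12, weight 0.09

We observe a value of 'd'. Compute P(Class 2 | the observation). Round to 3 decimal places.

Posterior ∝ prior × likelihood, so P(k | x) ∝ π_k f_k(x); normalise over all components.
Component likelihoods at x = 'd':
  p_1 = P(d | comp) = 0.26
  p_2 = P(d | comp) = 0.16
  p_3 = P(d | comp) = 0.16
Prior × likelihood for each component:
  π_1·p_1 = 0.52 × 0.26 = 0.1352
  π_2·p_2 = 0.39 × 0.16 = 0.0624
  π_3·p_3 = 0.09 × 0.16 = 0.0144
Normaliser: 0.1352 + 0.0624 + 0.0144 = 0.212
P(Class 2 | the observation) = 0.0624 / 0.212 ≈ 0.294

0.294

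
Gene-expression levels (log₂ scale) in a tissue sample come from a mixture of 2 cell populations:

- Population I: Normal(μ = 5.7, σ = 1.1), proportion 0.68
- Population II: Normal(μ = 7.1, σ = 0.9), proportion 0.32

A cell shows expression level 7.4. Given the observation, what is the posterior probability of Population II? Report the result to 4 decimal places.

Apply Bayes' rule: the posterior for each component is proportional to its prior times its likelihood at x.
Evaluate each component's likelihood at the observed value:
  L_I = (1/(1.1·√(2π)))·exp(−(7.4−5.7)²/(2·1.1²)) = 0.362675·exp(-1.19421) = 0.109869
  L_II = (1/(0.9·√(2π)))·exp(−(7.4−7.1)²/(2·0.9²)) = 0.443269·exp(-0.05556) = 0.419315
Prior × likelihood for each component:
  w_I·L_I = 0.68 × 0.109869 = 0.0747111
  w_II·L_II = 0.32 × 0.419315 = 0.134181
Sum: 0.0747111 + 0.134181 = 0.208892
P(Population II | data) = 0.134181 / 0.208892 ≈ 0.6423

0.6423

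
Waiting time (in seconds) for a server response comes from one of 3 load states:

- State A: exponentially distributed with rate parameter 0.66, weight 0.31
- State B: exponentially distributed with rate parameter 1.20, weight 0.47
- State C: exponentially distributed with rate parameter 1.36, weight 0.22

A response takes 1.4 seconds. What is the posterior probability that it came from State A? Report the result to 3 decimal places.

0.352

By Bayes' theorem, P(k | x) = w_k f_k(x) / Σ_j w_j f_j(x).
Exponential densities:
  L_A = 0.66·e^(−0.66·1.4) = 0.66·e^(−0.9240) = 0.261973
  L_B = 1.20·e^(−1.20·1.4) = 1.20·e^(−1.6800) = 0.223649
  L_C = 1.36·e^(−1.36·1.4) = 1.36·e^(−1.9040) = 0.202601
Unnormalised posteriors:
  w_A·L_A = 0.31 × 0.261973 = 0.0812115
  w_B·L_B = 0.47 × 0.223649 = 0.105115
  w_C·L_C = 0.22 × 0.202601 = 0.0445723
Denominator: 0.0812115 + 0.105115 + 0.0445723 = 0.230899
Responsibility of State A: 0.0812115 / 0.230899 ≈ 0.352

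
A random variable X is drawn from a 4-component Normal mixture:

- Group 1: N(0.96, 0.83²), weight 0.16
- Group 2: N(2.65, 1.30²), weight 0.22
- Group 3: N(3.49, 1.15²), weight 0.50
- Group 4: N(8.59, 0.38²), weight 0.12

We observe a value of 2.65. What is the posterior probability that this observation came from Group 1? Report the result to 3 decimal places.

Apply Bayes' rule: the posterior for each component is proportional to its prior times its likelihood at x.
Normal densities:
  f_1 = (1/(0.83·√(2π)))·exp(−(2.65−0.96)²/(2·0.83²)) = 0.480653·exp(-2.07294) = 0.0604734
  f_2 = (1/(1.30·√(2π)))·exp(−(2.65−2.65)²/(2·1.30²)) = 0.306879·exp(-0.00000) = 0.306879
  f_3 = (1/(1.15·√(2π)))·exp(−(2.65−3.49)²/(2·1.15²)) = 0.346906·exp(-0.26677) = 0.265679
  f_4 = (1/(0.38·√(2π)))·exp(−(2.65−8.59)²/(2·0.38²)) = 1.049848·exp(-122.17313) = 9.16242e-54
Multiply by the mixture weights:
  π_1·f_1 = 0.16 × 0.0604734 = 0.00967575
  π_2·f_2 = 0.22 × 0.306879 = 0.0675133
  π_3·f_3 = 0.50 × 0.265679 = 0.132839
  π_4·f_4 = 0.12 × 9.16242e-54 = 1.09949e-54
Normaliser: 0.00967575 + 0.0675133 + 0.132839 + 1.09949e-54 = 0.210028
So the posterior for Group 1 is 0.00967575 / 0.210028 ≈ 0.046.

0.046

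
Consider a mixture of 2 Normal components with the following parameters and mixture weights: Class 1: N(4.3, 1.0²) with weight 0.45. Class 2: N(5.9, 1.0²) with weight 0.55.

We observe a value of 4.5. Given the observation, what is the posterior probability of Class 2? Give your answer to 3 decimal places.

0.319

P(component k | x) = w_k·f_k(x) / marginal(x), where marginal(x) = Σ_j w_j·f_j(x).
Component likelihoods at x = 4.5:
  p_1 = (1/(1.0·√(2π)))·exp(−(4.5−4.3)²/(2·1.0²)) = 0.398942·exp(-0.02000) = 0.391043
  p_2 = (1/(1.0·√(2π)))·exp(−(4.5−5.9)²/(2·1.0²)) = 0.398942·exp(-0.98000) = 0.149727
Weight by the priors:
  w_1·p_1 = 0.45 × 0.391043 = 0.175969
  w_2·p_2 = 0.55 × 0.149727 = 0.0823501
Marginal: 0.175969 + 0.0823501 = 0.258319
P(Class 2 | the observation) = 0.0823501 / 0.258319 ≈ 0.319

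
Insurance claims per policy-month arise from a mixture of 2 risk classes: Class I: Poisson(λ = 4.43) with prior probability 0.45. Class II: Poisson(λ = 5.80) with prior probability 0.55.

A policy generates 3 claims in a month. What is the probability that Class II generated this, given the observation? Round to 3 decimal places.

Apply Bayes' rule: the posterior for each component is proportional to its prior times its likelihood at x.
Evaluate each component's likelihood at the observed value:
  p_I = e^(−4.43)·4.43^3/3! = 0.172638
  p_II = e^(−5.80)·5.80^3/3! = 0.098452
Weight by the priors:
  π_I·p_I = 0.45 × 0.172638 = 0.0776869
  π_II·p_II = 0.55 × 0.098452 = 0.0541486
Marginal: 0.0776869 + 0.0541486 = 0.131836
P(Class II | x) = 0.0541486 / 0.131836 ≈ 0.411

0.411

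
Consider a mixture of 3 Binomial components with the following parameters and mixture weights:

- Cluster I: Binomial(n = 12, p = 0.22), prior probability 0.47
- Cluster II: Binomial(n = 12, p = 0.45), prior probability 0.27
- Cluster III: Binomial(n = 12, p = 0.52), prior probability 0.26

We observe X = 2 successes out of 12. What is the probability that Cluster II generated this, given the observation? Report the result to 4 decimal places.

Apply Bayes' rule: the posterior for each component is proportional to its prior times its likelihood at x.
Evaluate each component's likelihood at the observed value:
  p_I = C(12,2)·0.22^2·0.78^10 = 66·0.0484·0.0833578 = 0.266278
  p_II = C(12,2)·0.45^2·0.55^10 = 66·0.2025·0.00253295 = 0.0338529
  p_III = C(12,2)·0.52^2·0.48^10 = 66·0.2704·0.000649251 = 0.0115868
Weight by the priors:
  w_I·p_I = 0.47 × 0.266278 = 0.125151
  w_II·p_II = 0.27 × 0.0338529 = 0.00914028
  w_III·p_III = 0.26 × 0.0115868 = 0.00301256
Evidence: 0.125151 + 0.00914028 + 0.00301256 = 0.137304
So the posterior for Cluster II is 0.00914028 / 0.137304 ≈ 0.0666.

0.0666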